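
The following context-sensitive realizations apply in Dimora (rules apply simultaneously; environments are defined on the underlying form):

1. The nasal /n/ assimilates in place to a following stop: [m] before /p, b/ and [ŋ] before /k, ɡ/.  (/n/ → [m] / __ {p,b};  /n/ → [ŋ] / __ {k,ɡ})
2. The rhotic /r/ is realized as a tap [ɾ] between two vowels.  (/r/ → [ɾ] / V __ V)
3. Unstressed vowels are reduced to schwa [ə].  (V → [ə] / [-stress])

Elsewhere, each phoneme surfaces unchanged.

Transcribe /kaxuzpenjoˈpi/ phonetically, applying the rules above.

/k/ stays [k].
/a/ meets the environment for rule 3 (in an unstressed syllable) → [ə].
/x/ — not in any rule's target class → [x].
/u/ (between /x/ and /z/) occurs in an unstressed syllable → [ə] by rule 3.
/z/ (between /u/ and /p/) is unaffected → [z].
/p/ — not in any rule's target class → [p].
Rule 3 applies to /e/ (between /p/ and /n/: in an unstressed syllable) → [ə].
/n/ (between /e/ and /j/): rule 1 targets it, but not before a labial or velar stop → unchanged [n].
/j/ stays [j].
/o/ (between /j/ and /p/): in an unstressed syllable, so rule 3 applies → [ə].
/p/ (between /o/ and /i/) is unaffected → [p].
/i/ — word-final; rule 3 does not apply here → [i].

[kəxəzpənjəˈpi]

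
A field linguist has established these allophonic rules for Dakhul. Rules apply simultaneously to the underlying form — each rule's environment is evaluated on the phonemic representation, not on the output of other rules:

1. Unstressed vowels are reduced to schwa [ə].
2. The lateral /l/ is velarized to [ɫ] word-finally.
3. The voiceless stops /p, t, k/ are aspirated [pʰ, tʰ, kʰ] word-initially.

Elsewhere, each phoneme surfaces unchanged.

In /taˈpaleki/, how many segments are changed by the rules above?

Segments that undergo a rule: /t/ → [tʰ] (rule 3); /a/ → [ə] (rule 1); /e/ → [ə] (rule 1); /i/ → [ə] (rule 1).
All other segments surface unchanged.

4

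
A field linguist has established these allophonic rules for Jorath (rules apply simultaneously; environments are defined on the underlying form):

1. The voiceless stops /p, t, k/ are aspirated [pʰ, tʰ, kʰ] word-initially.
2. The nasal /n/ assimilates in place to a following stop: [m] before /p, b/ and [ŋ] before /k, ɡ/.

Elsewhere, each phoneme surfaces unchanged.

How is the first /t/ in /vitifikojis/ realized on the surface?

[t]

/t/ (between /i/ and /i/) fails the environment for rule 1, so it stays [t].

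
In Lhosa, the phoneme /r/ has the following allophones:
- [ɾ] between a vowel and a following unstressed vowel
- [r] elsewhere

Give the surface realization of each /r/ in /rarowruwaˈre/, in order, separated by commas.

[r], [ɾ], [r], [r]

Occurrence 1 (position 1): no conditioning environment matches → elsewhere allophone [r].
Occurrence 2 (position 3): between a vowel and a following unstressed vowel → [ɾ].
Occurrence 3 (position 6): no conditioning environment matches → elsewhere allophone [r].
Occurrence 4 (position 10): no conditioning environment matches → elsewhere allophone [r].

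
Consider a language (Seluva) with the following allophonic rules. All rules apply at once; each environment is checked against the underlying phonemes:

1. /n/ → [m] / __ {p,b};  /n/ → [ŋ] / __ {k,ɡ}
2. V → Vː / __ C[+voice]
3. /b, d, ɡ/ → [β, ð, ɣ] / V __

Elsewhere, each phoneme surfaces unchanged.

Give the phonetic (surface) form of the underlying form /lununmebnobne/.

[luːnuːnmeːβnoːβne]

/l/ (word-initial) is unaffected → [l].
/u/ meets the environment for rule 2 (before a voiced consonant) → [uː].
/n/ (between /u/ and /u/) fails the environment for rule 1, so it stays [n].
/u/ (between /n/ and /n/): before a voiced consonant, so rule 2 applies → [uː].
/n/ (between /u/ and /m/) is in the target of rule 1 but the environment (before a labial or velar stop) is not met → [n].
/m/ stays [m].
/e/ — between /m/ and /b/, before a voiced consonant — surfaces as [eː] (rule 2).
/b/ meets the environment for rule 3 (immediately after a vowel) → [β].
/n/ (between /b/ and /o/) is in the target of rule 1 but the environment (before a labial or velar stop) is not met → [n].
/o/ meets the environment for rule 2 (before a voiced consonant) → [oː].
/b/ (between /o/ and /n/): immediately after a vowel, so rule 3 applies → [β].
/n/ (between /b/ and /e/): rule 1 targets it, but not before a labial or velar stop → unchanged [n].
/e/ (word-final) is in the target of rule 2 but the environment (before a voiced consonant) is not met → [e].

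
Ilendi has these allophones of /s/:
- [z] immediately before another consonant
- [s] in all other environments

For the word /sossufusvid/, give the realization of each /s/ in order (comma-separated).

[s], [z], [s], [z]

Occurrence 1 (position 1): no conditioning environment matches → elsewhere allophone [s].
Occurrence 2 (position 3): immediately before another consonant → [z].
Occurrence 3 (position 4): no conditioning environment matches → elsewhere allophone [s].
Occurrence 4 (position 8): immediately before another consonant → [z].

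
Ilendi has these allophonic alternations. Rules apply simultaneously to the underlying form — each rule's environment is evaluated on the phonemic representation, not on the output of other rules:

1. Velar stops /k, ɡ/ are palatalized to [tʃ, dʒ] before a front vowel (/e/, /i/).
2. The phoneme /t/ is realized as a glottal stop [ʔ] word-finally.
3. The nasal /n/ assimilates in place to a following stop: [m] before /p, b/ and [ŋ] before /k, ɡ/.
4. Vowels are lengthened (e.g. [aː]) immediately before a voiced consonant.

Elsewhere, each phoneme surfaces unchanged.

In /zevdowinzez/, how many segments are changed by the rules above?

Segments that undergo a rule: /e/ → [eː] (rule 4); /o/ → [oː] (rule 4); /i/ → [iː] (rule 4); /e/ → [eː] (rule 4).
All other segments surface unchanged.

4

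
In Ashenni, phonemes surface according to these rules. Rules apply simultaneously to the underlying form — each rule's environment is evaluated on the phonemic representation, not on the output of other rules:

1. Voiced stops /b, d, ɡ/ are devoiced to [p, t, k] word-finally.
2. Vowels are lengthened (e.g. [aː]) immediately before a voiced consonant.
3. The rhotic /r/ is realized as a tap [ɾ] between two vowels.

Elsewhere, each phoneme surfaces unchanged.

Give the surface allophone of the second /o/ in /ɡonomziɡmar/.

[oː]

Rule 2 applies to /o/ (between /n/ and /m/: before a voiced consonant) → [oː].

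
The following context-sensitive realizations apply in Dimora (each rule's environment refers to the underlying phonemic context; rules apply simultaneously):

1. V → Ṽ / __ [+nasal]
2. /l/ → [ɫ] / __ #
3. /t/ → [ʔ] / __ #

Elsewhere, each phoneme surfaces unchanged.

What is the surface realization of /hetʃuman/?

/e/ (between /h/ and /t/) is in the target of rule 1 but the environment (before a nasal consonant) is not met → [e].
/t/ — between /e/ and /ʃ/; rule 3 does not apply here → [t].
/u/ meets the environment for rule 1 (before a nasal consonant) → [ũ].
/a/ (between /m/ and /n/) occurs before a nasal consonant → [ã] by rule 1.

[hetʃũmãn]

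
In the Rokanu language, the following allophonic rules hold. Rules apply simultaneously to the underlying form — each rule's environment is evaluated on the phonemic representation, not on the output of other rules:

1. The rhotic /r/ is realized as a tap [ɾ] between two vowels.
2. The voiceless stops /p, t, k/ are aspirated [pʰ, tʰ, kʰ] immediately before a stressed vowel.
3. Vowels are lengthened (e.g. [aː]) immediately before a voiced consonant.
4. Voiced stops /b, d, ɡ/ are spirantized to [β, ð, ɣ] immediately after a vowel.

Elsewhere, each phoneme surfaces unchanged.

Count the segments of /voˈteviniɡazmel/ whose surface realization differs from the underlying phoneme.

Segments that undergo a rule: /t/ → [tʰ] (rule 2); /e/ → [eː] (rule 3); /i/ → [iː] (rule 3); /i/ → [iː] (rule 3); /ɡ/ → [ɣ] (rule 4); /a/ → [aː] (rule 3); /e/ → [eː] (rule 3).
All other segments surface unchanged.

7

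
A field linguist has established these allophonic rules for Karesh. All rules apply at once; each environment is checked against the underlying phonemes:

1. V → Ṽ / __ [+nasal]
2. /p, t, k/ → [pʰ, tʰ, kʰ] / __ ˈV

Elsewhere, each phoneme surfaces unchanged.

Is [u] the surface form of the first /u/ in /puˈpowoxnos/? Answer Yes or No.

Yes

/u/ — between /p/ and /p/; rule 1 does not apply here → [u].
The actual realization is [u], which matches [u].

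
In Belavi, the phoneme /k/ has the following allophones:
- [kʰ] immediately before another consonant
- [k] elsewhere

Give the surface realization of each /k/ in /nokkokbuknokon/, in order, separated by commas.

Occurrence 1 (position 3): immediately before another consonant → [kʰ].
Occurrence 2 (position 4): no conditioning environment matches → elsewhere allophone [k].
Occurrence 3 (position 6): immediately before another consonant → [kʰ].
Occurrence 4 (position 9): immediately before another consonant → [kʰ].
Occurrence 5 (position 12): no conditioning environment matches → elsewhere allophone [k].

[kʰ], [k], [kʰ], [kʰ], [k]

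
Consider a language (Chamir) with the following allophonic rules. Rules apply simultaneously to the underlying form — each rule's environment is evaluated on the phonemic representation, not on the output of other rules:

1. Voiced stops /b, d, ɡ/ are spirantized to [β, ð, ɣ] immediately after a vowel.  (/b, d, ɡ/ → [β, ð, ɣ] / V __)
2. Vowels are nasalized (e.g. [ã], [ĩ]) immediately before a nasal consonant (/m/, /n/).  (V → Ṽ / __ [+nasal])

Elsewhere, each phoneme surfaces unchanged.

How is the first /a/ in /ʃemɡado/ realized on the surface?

/a/ (between /ɡ/ and /d/): rule 2 targets it, but not before a nasal consonant → unchanged [a].

[a]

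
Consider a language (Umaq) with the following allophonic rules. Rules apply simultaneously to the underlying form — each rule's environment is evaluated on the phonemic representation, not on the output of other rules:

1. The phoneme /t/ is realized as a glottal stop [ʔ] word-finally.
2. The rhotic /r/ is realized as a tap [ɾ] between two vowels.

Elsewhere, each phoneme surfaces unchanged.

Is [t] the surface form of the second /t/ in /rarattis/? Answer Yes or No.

Yes

/t/ (between /t/ and /i/) is in the target of rule 1 but the environment (word-finally) is not met → [t].
The actual realization is [t], which matches [t].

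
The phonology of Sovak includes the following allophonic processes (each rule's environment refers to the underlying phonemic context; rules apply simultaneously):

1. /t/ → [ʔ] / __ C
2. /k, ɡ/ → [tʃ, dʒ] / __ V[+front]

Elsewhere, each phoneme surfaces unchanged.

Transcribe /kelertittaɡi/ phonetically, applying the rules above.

[tʃelertiʔtadʒi]

/k/ — word-initial, before a front vowel — surfaces as [tʃ] (rule 2).
/e/ (between /k/ and /l/): no rule targets it → [e].
/l/ (between /e/ and /e/): no rule targets it → [l].
/e/ — not in any rule's target class → [e].
/r/ (between /e/ and /t/) is unaffected → [r].
/t/ (between /r/ and /i/) is in the target of rule 1 but the environment (immediately before a consonant) is not met → [t].
/i/ stays [i].
Rule 1 applies to /t/ (between /i/ and /t/: immediately before a consonant) → [ʔ].
/t/ — between /t/ and /a/; rule 1 does not apply here → [t].
/a/ stays [a].
/ɡ/ — between /a/ and /i/, before a front vowel — surfaces as [dʒ] (rule 2).
/i/ — not in any rule's target class → [i].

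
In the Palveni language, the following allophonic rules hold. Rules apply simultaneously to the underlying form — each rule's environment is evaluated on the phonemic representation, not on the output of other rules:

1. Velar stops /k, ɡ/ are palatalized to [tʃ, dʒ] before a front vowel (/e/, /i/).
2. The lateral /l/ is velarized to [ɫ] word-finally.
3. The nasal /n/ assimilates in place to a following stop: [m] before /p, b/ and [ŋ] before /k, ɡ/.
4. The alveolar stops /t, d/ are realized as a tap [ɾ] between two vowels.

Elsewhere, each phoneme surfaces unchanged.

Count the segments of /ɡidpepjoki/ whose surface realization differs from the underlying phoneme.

2

Segments that undergo a rule: /ɡ/ → [dʒ] (rule 1); /k/ → [tʃ] (rule 1).
All other segments surface unchanged.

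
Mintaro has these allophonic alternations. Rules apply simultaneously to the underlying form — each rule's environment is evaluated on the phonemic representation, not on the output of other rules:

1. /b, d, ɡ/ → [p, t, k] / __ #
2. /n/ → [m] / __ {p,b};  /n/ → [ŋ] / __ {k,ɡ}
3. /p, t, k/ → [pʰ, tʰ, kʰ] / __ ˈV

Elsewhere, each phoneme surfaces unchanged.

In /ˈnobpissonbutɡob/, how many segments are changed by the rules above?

Segments that undergo a rule: /n/ → [m] (rule 2); /b/ → [p] (rule 1).
All other segments surface unchanged.

2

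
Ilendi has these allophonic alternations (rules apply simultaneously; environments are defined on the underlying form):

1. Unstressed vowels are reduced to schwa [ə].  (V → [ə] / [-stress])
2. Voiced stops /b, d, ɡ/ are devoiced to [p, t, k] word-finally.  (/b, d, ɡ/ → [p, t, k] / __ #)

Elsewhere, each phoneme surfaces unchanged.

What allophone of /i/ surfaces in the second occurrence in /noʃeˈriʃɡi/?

/i/ meets the environment for rule 1 (in an unstressed syllable) → [ə].

[ə]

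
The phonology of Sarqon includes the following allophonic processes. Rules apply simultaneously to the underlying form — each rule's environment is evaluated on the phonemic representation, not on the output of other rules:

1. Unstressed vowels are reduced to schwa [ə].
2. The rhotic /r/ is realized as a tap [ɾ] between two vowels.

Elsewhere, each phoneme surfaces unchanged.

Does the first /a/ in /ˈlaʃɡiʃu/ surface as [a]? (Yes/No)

/a/ — between /l/ and /ʃ/; rule 1 does not apply here → [a].
The actual realization is [a], which matches [a].

Yes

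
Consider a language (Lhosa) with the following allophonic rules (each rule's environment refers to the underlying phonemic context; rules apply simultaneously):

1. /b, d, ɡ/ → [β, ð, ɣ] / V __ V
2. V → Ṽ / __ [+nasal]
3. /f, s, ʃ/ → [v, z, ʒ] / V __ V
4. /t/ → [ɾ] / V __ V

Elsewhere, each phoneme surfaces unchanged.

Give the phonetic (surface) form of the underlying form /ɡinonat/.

[ɡĩnõnat]

/ɡ/ (word-initial) is in the target of rule 1 but the environment (between two vowels) is not met → [ɡ].
/i/ — between /ɡ/ and /n/, before a nasal consonant — surfaces as [ĩ] (rule 2).
/n/ (between /i/ and /o/): no rule targets it → [n].
/o/ (between /n/ and /n/): before a nasal consonant, so rule 2 applies → [õ].
/n/ (between /o/ and /a/) is unaffected → [n].
/a/ — between /n/ and /t/; rule 2 does not apply here → [a].
/t/ (word-final): rule 4 targets it, but not between two vowels → unchanged [t].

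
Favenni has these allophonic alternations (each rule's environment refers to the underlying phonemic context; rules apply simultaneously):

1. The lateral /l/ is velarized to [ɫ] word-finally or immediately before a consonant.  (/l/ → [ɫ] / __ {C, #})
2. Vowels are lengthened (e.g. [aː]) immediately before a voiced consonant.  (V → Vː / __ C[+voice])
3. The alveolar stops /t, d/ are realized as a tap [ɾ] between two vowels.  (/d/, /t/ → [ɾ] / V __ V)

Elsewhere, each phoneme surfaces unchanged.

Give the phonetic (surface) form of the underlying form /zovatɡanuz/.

/z/ stays [z].
/o/ (between /z/ and /v/) occurs before a voiced consonant → [oː] by rule 2.
/v/ stays [v].
/a/ — between /v/ and /t/; rule 2 does not apply here → [a].
/t/ (between /a/ and /ɡ/) is in the target of rule 3 but the environment (between two vowels) is not met → [t].
/ɡ/ stays [ɡ].
/a/ (between /ɡ/ and /n/) occurs before a voiced consonant → [aː] by rule 2.
/n/ (between /a/ and /u/) is unaffected → [n].
/u/ — between /n/ and /z/, before a voiced consonant — surfaces as [uː] (rule 2).
/z/ stays [z].

[zoːvatɡaːnuːz]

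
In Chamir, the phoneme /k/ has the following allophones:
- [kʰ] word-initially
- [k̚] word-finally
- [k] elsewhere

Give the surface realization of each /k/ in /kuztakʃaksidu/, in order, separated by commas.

[kʰ], [k], [k]

Occurrence 1 (position 1): word-initially → [kʰ].
Occurrence 2 (position 6): no conditioning environment matches → elsewhere allophone [k].
Occurrence 3 (position 9): no conditioning environment matches → elsewhere allophone [k].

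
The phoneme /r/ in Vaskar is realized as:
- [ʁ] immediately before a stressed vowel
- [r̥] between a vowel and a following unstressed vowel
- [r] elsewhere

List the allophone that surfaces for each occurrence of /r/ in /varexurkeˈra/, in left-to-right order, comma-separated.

Occurrence 1 (position 3): between a vowel and a following unstressed vowel → [r̥].
Occurrence 2 (position 7): no conditioning environment matches → elsewhere allophone [r].
Occurrence 3 (position 10): immediately before a stressed vowel → [ʁ].

[r̥], [r], [ʁ]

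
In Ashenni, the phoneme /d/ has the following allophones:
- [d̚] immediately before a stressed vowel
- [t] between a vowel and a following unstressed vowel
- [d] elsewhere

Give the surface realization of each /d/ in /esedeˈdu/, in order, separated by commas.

Occurrence 1 (position 4): between a vowel and a following unstressed vowel → [t].
Occurrence 2 (position 6): immediately before a stressed vowel → [d̚].

[t], [d̚]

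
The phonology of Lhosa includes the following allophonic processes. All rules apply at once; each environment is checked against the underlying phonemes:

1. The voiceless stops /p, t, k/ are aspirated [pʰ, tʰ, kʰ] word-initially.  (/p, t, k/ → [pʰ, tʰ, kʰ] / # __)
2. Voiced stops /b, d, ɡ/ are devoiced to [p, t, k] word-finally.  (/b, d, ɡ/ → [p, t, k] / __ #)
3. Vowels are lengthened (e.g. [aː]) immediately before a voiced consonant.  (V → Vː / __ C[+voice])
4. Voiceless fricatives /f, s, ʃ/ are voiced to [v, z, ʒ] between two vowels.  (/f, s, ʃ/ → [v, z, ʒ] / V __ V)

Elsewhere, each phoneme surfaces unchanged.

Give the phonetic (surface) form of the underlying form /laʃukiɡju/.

[laʒukiːɡju]

/l/ stays [l].
/a/ — between /l/ and /ʃ/; rule 3 does not apply here → [a].
Rule 4 applies to /ʃ/ (between /a/ and /u/: between two vowels) → [ʒ].
/u/ (between /ʃ/ and /k/) is in the target of rule 3 but the environment (before a voiced consonant) is not met → [u].
/k/ (between /u/ and /i/) fails the environment for rule 1, so it stays [k].
/i/ (between /k/ and /ɡ/) occurs before a voiced consonant → [iː] by rule 3.
/ɡ/ — between /i/ and /j/; rule 2 does not apply here → [ɡ].
/j/ (between /ɡ/ and /u/): no rule targets it → [j].
/u/ — word-final; rule 3 does not apply here → [u].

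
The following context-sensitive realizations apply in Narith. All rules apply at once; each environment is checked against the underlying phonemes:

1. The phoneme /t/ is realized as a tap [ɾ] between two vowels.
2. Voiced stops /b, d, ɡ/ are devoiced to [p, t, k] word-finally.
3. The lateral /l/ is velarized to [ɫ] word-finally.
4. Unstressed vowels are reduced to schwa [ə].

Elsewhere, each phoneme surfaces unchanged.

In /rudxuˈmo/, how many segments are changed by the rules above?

Segments that undergo a rule: /u/ → [ə] (rule 4); /u/ → [ə] (rule 4).
All other segments surface unchanged.

2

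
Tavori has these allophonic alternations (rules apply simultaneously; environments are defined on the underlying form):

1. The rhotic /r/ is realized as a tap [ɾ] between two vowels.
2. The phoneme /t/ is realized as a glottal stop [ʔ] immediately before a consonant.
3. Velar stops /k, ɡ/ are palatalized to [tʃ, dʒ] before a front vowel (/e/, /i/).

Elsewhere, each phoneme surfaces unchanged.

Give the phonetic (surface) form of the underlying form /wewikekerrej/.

[wewitʃetʃerrej]

/w/ (word-initial) is unaffected → [w].
/e/ — not in any rule's target class → [e].
/w/ (between /e/ and /i/): no rule targets it → [w].
/i/ (between /w/ and /k/): no rule targets it → [i].
/k/ meets the environment for rule 3 (before a front vowel) → [tʃ].
/e/ — not in any rule's target class → [e].
/k/ — between /e/ and /e/, before a front vowel — surfaces as [tʃ] (rule 3).
/e/ (between /k/ and /r/) is unaffected → [e].
/r/ (between /e/ and /r/) is in the target of rule 1 but the environment (between two vowels) is not met → [r].
/r/ (between /r/ and /e/) is in the target of rule 1 but the environment (between two vowels) is not met → [r].
/e/ (between /r/ and /j/) is unaffected → [e].
/j/ — not in any rule's target class → [j].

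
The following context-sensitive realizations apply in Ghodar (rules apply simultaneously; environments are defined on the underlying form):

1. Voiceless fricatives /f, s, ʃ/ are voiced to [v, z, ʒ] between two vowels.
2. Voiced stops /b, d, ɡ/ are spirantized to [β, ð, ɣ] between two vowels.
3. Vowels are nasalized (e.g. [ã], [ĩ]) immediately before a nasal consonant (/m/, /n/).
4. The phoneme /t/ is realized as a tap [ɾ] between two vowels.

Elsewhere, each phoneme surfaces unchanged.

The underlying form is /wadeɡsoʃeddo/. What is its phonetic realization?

[waðeɡsoʒeddo]

/w/ (word-initial) is unaffected → [w].
/a/ (between /w/ and /d/) is in the target of rule 3 but the environment (before a nasal consonant) is not met → [a].
/d/ — between /a/ and /e/, between two vowels — surfaces as [ð] (rule 2).
/e/ — between /d/ and /ɡ/; rule 3 does not apply here → [e].
/ɡ/ (between /e/ and /s/) fails the environment for rule 2, so it stays [ɡ].
/s/ (between /ɡ/ and /o/) is in the target of rule 1 but the environment (between two vowels) is not met → [s].
/o/ (between /s/ and /ʃ/) is in the target of rule 3 but the environment (before a nasal consonant) is not met → [o].
/ʃ/ meets the environment for rule 1 (between two vowels) → [ʒ].
/e/ (between /ʃ/ and /d/) fails the environment for rule 3, so it stays [e].
/d/ (between /e/ and /d/): rule 2 targets it, but not between two vowels → unchanged [d].
/d/ (between /d/ and /o/) is in the target of rule 2 but the environment (between two vowels) is not met → [d].
/o/ (word-final): rule 3 targets it, but not before a nasal consonant → unchanged [o].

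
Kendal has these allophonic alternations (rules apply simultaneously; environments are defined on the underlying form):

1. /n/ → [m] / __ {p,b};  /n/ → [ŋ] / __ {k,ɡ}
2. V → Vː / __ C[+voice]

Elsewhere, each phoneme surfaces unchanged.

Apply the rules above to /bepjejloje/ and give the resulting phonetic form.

[bepjeːjloːje]

/b/ (word-initial) is unaffected → [b].
/e/ — between /b/ and /p/; rule 2 does not apply here → [e].
/p/ (between /e/ and /j/): no rule targets it → [p].
/j/ stays [j].
/e/ (between /j/ and /j/) occurs before a voiced consonant → [eː] by rule 2.
/j/ stays [j].
/l/ (between /j/ and /o/) is unaffected → [l].
Rule 2 applies to /o/ (between /l/ and /j/: before a voiced consonant) → [oː].
/j/ stays [j].
/e/ — word-final; rule 2 does not apply here → [e].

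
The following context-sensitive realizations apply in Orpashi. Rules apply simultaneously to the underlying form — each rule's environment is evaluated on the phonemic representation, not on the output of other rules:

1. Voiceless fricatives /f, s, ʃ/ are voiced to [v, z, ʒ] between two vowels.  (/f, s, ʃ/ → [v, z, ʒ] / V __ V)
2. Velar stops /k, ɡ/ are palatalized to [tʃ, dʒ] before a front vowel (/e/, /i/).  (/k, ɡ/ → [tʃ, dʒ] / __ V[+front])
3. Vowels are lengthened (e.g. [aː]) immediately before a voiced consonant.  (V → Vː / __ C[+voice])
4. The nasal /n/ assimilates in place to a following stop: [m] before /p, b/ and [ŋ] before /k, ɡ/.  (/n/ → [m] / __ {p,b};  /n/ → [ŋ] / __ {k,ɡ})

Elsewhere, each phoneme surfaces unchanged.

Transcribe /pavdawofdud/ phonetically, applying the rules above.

/p/ — not in any rule's target class → [p].
Rule 3 applies to /a/ (between /p/ and /v/: before a voiced consonant) → [aː].
/v/ (between /a/ and /d/): no rule targets it → [v].
/d/ stays [d].
Rule 3 applies to /a/ (between /d/ and /w/: before a voiced consonant) → [aː].
/w/ (between /a/ and /o/): no rule targets it → [w].
/o/ — between /w/ and /f/; rule 3 does not apply here → [o].
/f/ (between /o/ and /d/) fails the environment for rule 1, so it stays [f].
/d/ (between /f/ and /u/) is unaffected → [d].
Rule 3 applies to /u/ (between /d/ and /d/: before a voiced consonant) → [uː].
/d/ (word-final) is unaffected → [d].

[paːvdaːwofduːd]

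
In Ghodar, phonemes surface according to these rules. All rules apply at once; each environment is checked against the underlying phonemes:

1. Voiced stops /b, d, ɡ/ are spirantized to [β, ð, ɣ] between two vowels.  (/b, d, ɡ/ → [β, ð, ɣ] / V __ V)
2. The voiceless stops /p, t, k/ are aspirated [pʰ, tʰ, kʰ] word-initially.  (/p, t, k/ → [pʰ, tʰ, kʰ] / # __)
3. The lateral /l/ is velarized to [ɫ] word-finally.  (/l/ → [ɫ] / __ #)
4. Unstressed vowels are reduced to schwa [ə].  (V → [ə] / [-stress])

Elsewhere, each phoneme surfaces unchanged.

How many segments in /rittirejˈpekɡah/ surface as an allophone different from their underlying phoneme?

Segments that undergo a rule: /i/ → [ə] (rule 4); /i/ → [ə] (rule 4); /e/ → [ə] (rule 4); /a/ → [ə] (rule 4).
All other segments surface unchanged.

4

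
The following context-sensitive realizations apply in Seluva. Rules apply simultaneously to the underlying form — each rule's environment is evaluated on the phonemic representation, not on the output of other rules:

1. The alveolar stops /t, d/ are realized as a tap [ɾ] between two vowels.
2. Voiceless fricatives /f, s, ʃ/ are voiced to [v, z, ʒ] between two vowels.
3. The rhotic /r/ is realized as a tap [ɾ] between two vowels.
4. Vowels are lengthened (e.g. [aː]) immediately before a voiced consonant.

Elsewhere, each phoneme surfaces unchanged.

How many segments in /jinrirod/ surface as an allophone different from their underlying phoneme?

4

Segments that undergo a rule: /i/ → [iː] (rule 4); /i/ → [iː] (rule 4); /r/ → [ɾ] (rule 3); /o/ → [oː] (rule 4).
All other segments surface unchanged.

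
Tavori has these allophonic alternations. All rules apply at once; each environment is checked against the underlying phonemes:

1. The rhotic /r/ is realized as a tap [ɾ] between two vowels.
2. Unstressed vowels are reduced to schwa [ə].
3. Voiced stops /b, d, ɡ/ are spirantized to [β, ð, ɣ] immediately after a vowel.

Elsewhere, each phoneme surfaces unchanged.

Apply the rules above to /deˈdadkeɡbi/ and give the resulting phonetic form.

/d/ (word-initial) fails the environment for rule 3, so it stays [d].
/e/ (between /d/ and /d/) occurs in an unstressed syllable → [ə] by rule 2.
Rule 3 applies to /d/ (between /e/ and /a/: immediately after a vowel) → [ð].
/a/ (between /d/ and /d/) fails the environment for rule 2, so it stays [a].
/d/ — between /a/ and /k/, immediately after a vowel — surfaces as [ð] (rule 3).
/k/ (between /d/ and /e/) is unaffected → [k].
/e/ meets the environment for rule 2 (in an unstressed syllable) → [ə].
/ɡ/ (between /e/ and /b/): immediately after a vowel, so rule 3 applies → [ɣ].
/b/ (between /ɡ/ and /i/): rule 3 targets it, but not immediately after a vowel → unchanged [b].
/i/ — word-final, in an unstressed syllable — surfaces as [ə] (rule 2).

[dəˈðaðkəɣbə]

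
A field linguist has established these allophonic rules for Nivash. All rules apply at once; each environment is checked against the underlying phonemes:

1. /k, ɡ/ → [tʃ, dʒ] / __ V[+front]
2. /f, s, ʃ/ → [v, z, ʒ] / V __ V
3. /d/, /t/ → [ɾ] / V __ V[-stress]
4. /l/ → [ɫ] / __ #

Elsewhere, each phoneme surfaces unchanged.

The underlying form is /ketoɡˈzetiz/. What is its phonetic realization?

[tʃeɾoɡˈzeɾiz]

/k/ (word-initial) occurs before a front vowel → [tʃ] by rule 1.
/e/ stays [e].
/t/ — between /e/ and /o/, between a vowel and a following unstressed vowel — surfaces as [ɾ] (rule 3).
/o/ — not in any rule's target class → [o].
/ɡ/ (between /o/ and /z/): rule 1 targets it, but not before a front vowel → unchanged [ɡ].
/z/ (between /ɡ/ and /e/): no rule targets it → [z].
/e/ (between /z/ and /t/) is unaffected → [e].
/t/ (between /e/ and /i/): between a vowel and a following unstressed vowel, so rule 3 applies → [ɾ].
/i/ stays [i].
/z/ (word-final): no rule targets it → [z].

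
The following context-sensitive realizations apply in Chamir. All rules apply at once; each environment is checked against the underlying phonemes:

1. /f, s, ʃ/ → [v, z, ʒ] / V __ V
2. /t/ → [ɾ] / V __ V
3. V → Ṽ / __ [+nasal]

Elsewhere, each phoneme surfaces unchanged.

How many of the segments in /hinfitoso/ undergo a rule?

3

Segments that undergo a rule: /i/ → [ĩ] (rule 3); /t/ → [ɾ] (rule 2); /s/ → [z] (rule 1).
All other segments surface unchanged.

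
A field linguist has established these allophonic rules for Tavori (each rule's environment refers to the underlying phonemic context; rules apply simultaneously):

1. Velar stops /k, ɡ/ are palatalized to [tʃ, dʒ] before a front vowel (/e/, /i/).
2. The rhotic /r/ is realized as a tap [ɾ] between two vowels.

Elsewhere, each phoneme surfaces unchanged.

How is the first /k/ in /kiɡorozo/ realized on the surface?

/k/ (word-initial) occurs before a front vowel → [tʃ] by rule 1.

[tʃ]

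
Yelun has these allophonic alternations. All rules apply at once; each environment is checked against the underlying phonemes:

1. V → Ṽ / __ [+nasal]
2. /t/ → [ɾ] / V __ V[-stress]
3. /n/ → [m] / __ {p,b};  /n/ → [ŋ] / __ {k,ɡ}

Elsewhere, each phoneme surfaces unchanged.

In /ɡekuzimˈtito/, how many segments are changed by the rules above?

2

Segments that undergo a rule: /i/ → [ĩ] (rule 1); /t/ → [ɾ] (rule 2).
All other segments surface unchanged.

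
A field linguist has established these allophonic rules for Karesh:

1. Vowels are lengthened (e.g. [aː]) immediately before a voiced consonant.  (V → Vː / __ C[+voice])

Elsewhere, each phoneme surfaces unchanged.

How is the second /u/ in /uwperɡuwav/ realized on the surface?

[uː]

Rule 1 applies to /u/ (between /ɡ/ and /w/: before a voiced consonant) → [uː].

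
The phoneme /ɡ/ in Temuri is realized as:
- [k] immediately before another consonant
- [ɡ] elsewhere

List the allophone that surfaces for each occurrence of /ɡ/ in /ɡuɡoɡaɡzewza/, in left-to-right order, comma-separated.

Occurrence 1 (position 1): no conditioning environment matches → elsewhere allophone [ɡ].
Occurrence 2 (position 3): no conditioning environment matches → elsewhere allophone [ɡ].
Occurrence 3 (position 5): no conditioning environment matches → elsewhere allophone [ɡ].
Occurrence 4 (position 7): immediately before another consonant → [k].

[ɡ], [ɡ], [ɡ], [k]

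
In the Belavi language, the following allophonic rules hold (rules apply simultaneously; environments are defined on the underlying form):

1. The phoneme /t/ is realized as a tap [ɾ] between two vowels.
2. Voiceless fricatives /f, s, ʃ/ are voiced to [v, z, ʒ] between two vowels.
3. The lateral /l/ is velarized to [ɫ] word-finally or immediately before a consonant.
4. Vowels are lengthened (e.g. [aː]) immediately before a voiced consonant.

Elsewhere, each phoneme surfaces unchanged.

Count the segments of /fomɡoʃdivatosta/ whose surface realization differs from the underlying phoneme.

3

Segments that undergo a rule: /o/ → [oː] (rule 4); /i/ → [iː] (rule 4); /t/ → [ɾ] (rule 1).
All other segments surface unchanged.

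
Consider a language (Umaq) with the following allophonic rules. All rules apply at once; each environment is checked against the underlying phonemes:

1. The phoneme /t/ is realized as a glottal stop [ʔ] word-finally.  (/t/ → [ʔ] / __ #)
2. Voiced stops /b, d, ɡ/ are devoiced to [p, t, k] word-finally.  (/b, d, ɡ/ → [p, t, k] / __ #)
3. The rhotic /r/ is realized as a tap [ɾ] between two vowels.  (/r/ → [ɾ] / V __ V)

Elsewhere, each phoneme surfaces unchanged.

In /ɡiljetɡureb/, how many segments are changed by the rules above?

Segments that undergo a rule: /r/ → [ɾ] (rule 3); /b/ → [p] (rule 2).
All other segments surface unchanged.

2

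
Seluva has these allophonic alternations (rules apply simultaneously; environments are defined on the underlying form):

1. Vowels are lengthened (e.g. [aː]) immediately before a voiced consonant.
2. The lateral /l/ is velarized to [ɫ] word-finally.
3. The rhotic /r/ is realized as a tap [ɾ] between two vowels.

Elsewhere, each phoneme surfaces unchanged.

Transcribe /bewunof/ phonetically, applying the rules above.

[beːwuːnof]

/b/ stays [b].
/e/ (between /b/ and /w/) occurs before a voiced consonant → [eː] by rule 1.
/w/ stays [w].
/u/ meets the environment for rule 1 (before a voiced consonant) → [uː].
/n/ stays [n].
/o/ (between /n/ and /f/): rule 1 targets it, but not before a voiced consonant → unchanged [o].
/f/ (word-final): no rule targets it → [f].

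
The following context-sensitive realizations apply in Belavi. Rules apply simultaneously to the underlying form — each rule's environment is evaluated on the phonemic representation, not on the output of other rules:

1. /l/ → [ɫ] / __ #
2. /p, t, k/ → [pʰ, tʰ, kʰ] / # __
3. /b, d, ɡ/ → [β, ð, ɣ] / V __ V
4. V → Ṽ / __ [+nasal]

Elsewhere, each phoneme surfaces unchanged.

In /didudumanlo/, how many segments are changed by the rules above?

Segments that undergo a rule: /d/ → [ð] (rule 3); /d/ → [ð] (rule 3); /u/ → [ũ] (rule 4); /a/ → [ã] (rule 4).
All other segments surface unchanged.

4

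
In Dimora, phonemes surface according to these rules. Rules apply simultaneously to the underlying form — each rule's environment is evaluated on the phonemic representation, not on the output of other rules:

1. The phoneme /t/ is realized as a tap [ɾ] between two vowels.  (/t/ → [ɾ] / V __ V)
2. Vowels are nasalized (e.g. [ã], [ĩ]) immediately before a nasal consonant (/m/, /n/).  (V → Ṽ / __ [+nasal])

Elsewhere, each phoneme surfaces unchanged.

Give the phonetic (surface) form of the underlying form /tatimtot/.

[taɾĩmtot]

/t/ (word-initial): rule 1 targets it, but not between two vowels → unchanged [t].
/a/ (between /t/ and /t/) fails the environment for rule 2, so it stays [a].
/t/ meets the environment for rule 1 (between two vowels) → [ɾ].
/i/ (between /t/ and /m/): before a nasal consonant, so rule 2 applies → [ĩ].
/m/ (between /i/ and /t/) is unaffected → [m].
/t/ (between /m/ and /o/) is in the target of rule 1 but the environment (between two vowels) is not met → [t].
/o/ (between /t/ and /t/) fails the environment for rule 2, so it stays [o].
/t/ — word-final; rule 1 does not apply here → [t].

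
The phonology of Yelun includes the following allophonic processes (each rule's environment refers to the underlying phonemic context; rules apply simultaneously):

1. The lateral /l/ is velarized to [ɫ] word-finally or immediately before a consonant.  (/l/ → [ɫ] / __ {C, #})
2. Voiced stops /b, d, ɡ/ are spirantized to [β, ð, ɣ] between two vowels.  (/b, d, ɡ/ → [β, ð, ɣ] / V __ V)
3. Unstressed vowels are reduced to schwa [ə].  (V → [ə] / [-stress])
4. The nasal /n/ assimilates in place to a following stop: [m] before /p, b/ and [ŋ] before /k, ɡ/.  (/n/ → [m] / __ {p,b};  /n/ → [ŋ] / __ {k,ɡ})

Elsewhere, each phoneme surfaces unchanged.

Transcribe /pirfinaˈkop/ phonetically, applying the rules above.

[pərfənəˈkop]

/i/ (between /p/ and /r/): in an unstressed syllable, so rule 3 applies → [ə].
/i/ meets the environment for rule 3 (in an unstressed syllable) → [ə].
/n/ (between /i/ and /a/): rule 4 targets it, but not before a labial or velar stop → unchanged [n].
/a/ — between /n/ and /k/, in an unstressed syllable — surfaces as [ə] (rule 3).
/o/ (between /k/ and /p/) fails the environment for rule 3, so it stays [o].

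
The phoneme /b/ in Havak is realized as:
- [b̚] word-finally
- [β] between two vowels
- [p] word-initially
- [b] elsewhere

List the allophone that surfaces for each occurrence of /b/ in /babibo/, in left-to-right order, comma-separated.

Occurrence 1 (position 1): word-initially → [p].
Occurrence 2 (position 3): between two vowels → [β].
Occurrence 3 (position 5): between two vowels → [β].

[p], [β], [β]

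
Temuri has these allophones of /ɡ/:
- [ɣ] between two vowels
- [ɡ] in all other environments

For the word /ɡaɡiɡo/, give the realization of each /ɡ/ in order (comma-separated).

[ɡ], [ɣ], [ɣ]

Occurrence 1 (position 1): no conditioning environment matches → elsewhere allophone [ɡ].
Occurrence 2 (position 3): between two vowels → [ɣ].
Occurrence 3 (position 5): between two vowels → [ɣ].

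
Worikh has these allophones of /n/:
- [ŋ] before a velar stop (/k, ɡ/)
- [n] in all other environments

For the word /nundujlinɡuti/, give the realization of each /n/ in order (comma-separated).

[n], [n], [ŋ]

Occurrence 1 (position 1): no conditioning environment matches → elsewhere allophone [n].
Occurrence 2 (position 3): no conditioning environment matches → elsewhere allophone [n].
Occurrence 3 (position 9): before a velar stop → [ŋ].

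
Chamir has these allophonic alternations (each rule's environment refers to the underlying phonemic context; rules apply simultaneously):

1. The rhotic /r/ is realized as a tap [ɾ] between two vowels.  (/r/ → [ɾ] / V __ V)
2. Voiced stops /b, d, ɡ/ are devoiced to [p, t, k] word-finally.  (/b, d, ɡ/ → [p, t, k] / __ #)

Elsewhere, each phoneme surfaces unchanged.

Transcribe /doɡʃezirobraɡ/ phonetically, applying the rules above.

[doɡʃeziɾobrak]

/d/ (word-initial): rule 2 targets it, but not word-finally → unchanged [d].
/o/ (between /d/ and /ɡ/): no rule targets it → [o].
/ɡ/ (between /o/ and /ʃ/) is in the target of rule 2 but the environment (word-finally) is not met → [ɡ].
/ʃ/ (between /ɡ/ and /e/): no rule targets it → [ʃ].
/e/ — not in any rule's target class → [e].
/z/ — not in any rule's target class → [z].
/i/ (between /z/ and /r/): no rule targets it → [i].
/r/ meets the environment for rule 1 (between two vowels) → [ɾ].
/o/ (between /r/ and /b/) is unaffected → [o].
/b/ (between /o/ and /r/): rule 2 targets it, but not word-finally → unchanged [b].
/r/ (between /b/ and /a/) is in the target of rule 1 but the environment (between two vowels) is not met → [r].
/a/ — not in any rule's target class → [a].
Rule 2 applies to /ɡ/ (word-final: word-finally) → [k].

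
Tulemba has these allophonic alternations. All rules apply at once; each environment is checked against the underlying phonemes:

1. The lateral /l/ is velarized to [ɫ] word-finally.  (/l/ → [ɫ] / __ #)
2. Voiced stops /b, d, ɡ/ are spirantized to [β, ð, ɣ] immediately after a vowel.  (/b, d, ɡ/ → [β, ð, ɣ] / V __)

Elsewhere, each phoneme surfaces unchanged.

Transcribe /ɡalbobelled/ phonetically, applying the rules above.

/ɡ/ (word-initial) is in the target of rule 2 but the environment (immediately after a vowel) is not met → [ɡ].
/a/ stays [a].
/l/ (between /a/ and /b/) is in the target of rule 1 but the environment (word-finally) is not met → [l].
/b/ — between /l/ and /o/; rule 2 does not apply here → [b].
/o/ (between /b/ and /b/): no rule targets it → [o].
/b/ meets the environment for rule 2 (immediately after a vowel) → [β].
/e/ — not in any rule's target class → [e].
/l/ — between /e/ and /l/; rule 1 does not apply here → [l].
/l/ (between /l/ and /e/) is in the target of rule 1 but the environment (word-finally) is not met → [l].
/e/ (between /l/ and /d/): no rule targets it → [e].
Rule 2 applies to /d/ (word-final: immediately after a vowel) → [ð].

[ɡalboβelleð]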